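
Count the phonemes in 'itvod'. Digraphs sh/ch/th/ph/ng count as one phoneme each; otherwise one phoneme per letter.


Parsing 'itvod' greedily, digraphs first:
  'i' -> vowel phoneme (phonemes so far: 1)
  't' -> consonant phoneme (phonemes so far: 2)
  'v' -> consonant phoneme (phonemes so far: 3)
  'o' -> vowel phoneme (phonemes so far: 4)
  'd' -> consonant phoneme (phonemes so far: 5)
Total phonemes: 5

5


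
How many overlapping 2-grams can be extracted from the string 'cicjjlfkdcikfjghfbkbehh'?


String 'cicjjlfkdcikfjghfbkbehh' has length L = 23.
Number of overlapping n-grams = L - n + 1
Substituting: 23 - 2 + 1 = 22

22


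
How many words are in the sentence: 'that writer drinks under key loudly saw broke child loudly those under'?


Counting words by splitting on spaces:
  Word 1: 'that'
  Word 2: 'writer'
  Word 3: 'drinks'
  Word 4: 'under'
  Word 5: 'key'
  Word 6: 'loudly'
  Word 7: 'saw'
  Word 8: 'broke'
  Word 9: 'child'
  Word 10: 'loudly'
  Word 11: 'those'
  Word 12: 'under'
Total words: 12

12


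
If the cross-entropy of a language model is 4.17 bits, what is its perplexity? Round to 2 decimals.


Perplexity formula: PP = 2^H
H = 4.17
PP = 2^4.17
Decompose: 2^4.17 = 2^4 * 2^0.17
2^4 = 16, 2^0.17 ~ 1.1250585
PP ~ 16 * 1.1250585 = 18.0009360
Rounded to 2 decimals: 18.00

18.00


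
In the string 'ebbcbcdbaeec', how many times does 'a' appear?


Scanning 'ebbcbcdbaeec' for 'a':
  Position 8: 'a' -> MATCH (count: 1)
Total occurrences of 'a': 1

1


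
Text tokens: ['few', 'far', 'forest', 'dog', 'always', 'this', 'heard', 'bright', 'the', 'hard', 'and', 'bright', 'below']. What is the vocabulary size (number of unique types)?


Listing all tokens and tracking unique types:
  Token 1: 'few' -> NEW (unique so far: 1)
  Token 2: 'far' -> NEW (unique so far: 2)
  Token 3: 'forest' -> NEW (unique so far: 3)
  Token 4: 'dog' -> NEW (unique so far: 4)
  Token 5: 'always' -> NEW (unique so far: 5)
  Token 6: 'this' -> NEW (unique so far: 6)
  Token 7: 'heard' -> NEW (unique so far: 7)
  Token 8: 'bright' -> NEW (unique so far: 8)
  Token 9: 'the' -> NEW (unique so far: 9)
  Token 10: 'hard' -> NEW (unique so far: 10)
  Token 11: 'and' -> NEW (unique so far: 11)
  Token 12: 'bright' -> duplicate (unique so far: 11)
  Token 13: 'below' -> NEW (unique so far: 12)
Unique types: ('always', 'and', 'below', 'bright', 'dog', 'far', 'few', 'forest', 'hard', 'heard', 'the', 'this')
Vocabulary size: 12

12


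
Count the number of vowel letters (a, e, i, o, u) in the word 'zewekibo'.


Scanning each character of 'zewekibo':
  Position 1: 'z' -> consonant (running count: 0)
  Position 2: 'e' -> vowel (running count: 1)
  Position 3: 'w' -> consonant (running count: 1)
  Position 4: 'e' -> vowel (running count: 2)
  Position 5: 'k' -> consonant (running count: 2)
  Position 6: 'i' -> vowel (running count: 3)
  Position 7: 'b' -> consonant (running count: 3)
  Position 8: 'o' -> vowel (running count: 4)
Total vowels: 4

4


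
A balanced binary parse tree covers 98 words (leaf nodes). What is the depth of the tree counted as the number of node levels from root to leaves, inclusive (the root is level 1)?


In a balanced binary tree with n leaves the deepest leaf is ceil(log2(n)) edges below the root,
so counting node levels inclusive of root and leaves gives ceil(log2(n)) + 1 levels.
log2(98) = 6.6147
ceil(6.6147) = 7
levels = 7 + 1 = 8

8


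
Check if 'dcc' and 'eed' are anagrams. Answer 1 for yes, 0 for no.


Sort characters of 'dcc': 'ccd'
Sort characters of 'eed': 'dee'
Sorted forms differ -> they are NOT anagrams
Result: 0

0


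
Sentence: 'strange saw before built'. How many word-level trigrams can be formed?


Word trigrams from [4] words:
  Trigram 1: (strange saw before)
  Trigram 2: (saw before built)
Total word trigrams: 4 - 2 = 2

2


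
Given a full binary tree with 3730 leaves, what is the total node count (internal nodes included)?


Leaf nodes (terminals): 3730
Internal nodes = n - 1 = 3730 - 1 = 3729
Total = leaves + internal = 3730 + 3729 = 7459

7459


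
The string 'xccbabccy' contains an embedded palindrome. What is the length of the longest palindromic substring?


Scanning 'xccbabccy' for palindromic substrings.
Substring at positions 1-7: 'ccbabcc'.
Check: reverse('ccbabcc') = 'ccbabcc' -> palindrome confirmed.
Neighbouring characters ('x' / 'y') break symmetry, so it cannot extend further.
No longer palindromic substring exists; longest length = 7

7


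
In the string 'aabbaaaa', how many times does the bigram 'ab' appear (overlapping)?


Scanning 'aabbaaaa' for bigram 'ab':
  Position 0: 'aa' -> no
  Position 1: 'ab' -> MATCH
  Position 2: 'bb' -> no
  Position 3: 'ba' -> no
  Position 4: 'aa' -> no
  Position 5: 'aa' -> no
  Position 6: 'aa' -> no
Total matches: 1

1


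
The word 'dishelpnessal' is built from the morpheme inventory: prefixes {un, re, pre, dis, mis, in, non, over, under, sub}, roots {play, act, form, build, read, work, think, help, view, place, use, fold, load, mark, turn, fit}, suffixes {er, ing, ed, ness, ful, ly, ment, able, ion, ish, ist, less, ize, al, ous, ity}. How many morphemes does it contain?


Segmenting 'dishelpnessal' against the inventory:
  'dis' -> prefix (morpheme 1)
  'help' -> root (morpheme 2)
  'ness' -> suffix (morpheme 3)
  'al' -> suffix (morpheme 4)
Total morphemes: 4

4


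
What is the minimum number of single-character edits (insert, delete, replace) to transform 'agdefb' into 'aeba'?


Building DP table for s1='agdefb' (len 6) and s2='aeba' (len 4):
       a  e  b  a
    0  1  2  3  4
  a 1  0  1  2  3
  g 2  1  1  2  3
  d 3  2  2  2  3
  e 4  3  2  3  3
  f 5  4  3  3  4
  b 6  5  4  3  4
Edit distance = dp[6][4] = 4

4


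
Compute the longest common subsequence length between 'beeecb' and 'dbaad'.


DP table for LCS of 'beeecb' and 'dbaad':
       d  b  a  a  d
    0  0  0  0  0  0
  b 0  0  1  1  1  1
  e 0  0  1  1  1  1
  e 0  0  1  1  1  1
  e 0  0  1  1  1  1
  c 0  0  1  1  1  1
  b 0  0  1  1  1  1
LCS: 'b'
LCS length = 1

1


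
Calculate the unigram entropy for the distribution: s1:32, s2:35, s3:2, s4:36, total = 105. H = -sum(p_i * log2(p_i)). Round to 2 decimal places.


Computing entropy H = -sum(p_i * log2(p_i)):
  s1: p = 32/105 = 0.3048, -p*log2(p) = 0.5224
  s2: p = 35/105 = 0.3333, -p*log2(p) = 0.5283
  s3: p = 2/105 = 0.0190, -p*log2(p) = 0.1088
  s4: p = 36/105 = 0.3429, -p*log2(p) = 0.5295
H = sum of terms = 1.6890
Rounded to 2 decimals: 1.69

1.69


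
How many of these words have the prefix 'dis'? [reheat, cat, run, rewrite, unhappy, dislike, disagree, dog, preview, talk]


Checking each word for prefix 'dis':
  'reheat' -> no (count: 0)
  'cat' -> no (count: 0)
  'run' -> no (count: 0)
  'rewrite' -> no (count: 0)
  'unhappy' -> no (count: 0)
  'dislike' -> YES, starts with 'dis' (count: 1)
  'disagree' -> YES, starts with 'dis' (count: 2)
  'dog' -> no (count: 2)
  'preview' -> no (count: 2)
  'talk' -> no (count: 2)
Total with prefix 'dis': 2

2


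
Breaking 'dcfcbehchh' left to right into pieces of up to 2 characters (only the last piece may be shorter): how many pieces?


'dcfcbehchh' has 10 characters.
Chunking with max size 2:
  Chunk 1: 'dc' (positions 0-1)
  Chunk 2: 'fc' (positions 2-3)
  Chunk 3: 'be' (positions 4-5)
  Chunk 4: 'hc' (positions 6-7)
  Chunk 5: 'hh' (positions 8-9)
Total chunks: ceil(10 / 2) = 5

5


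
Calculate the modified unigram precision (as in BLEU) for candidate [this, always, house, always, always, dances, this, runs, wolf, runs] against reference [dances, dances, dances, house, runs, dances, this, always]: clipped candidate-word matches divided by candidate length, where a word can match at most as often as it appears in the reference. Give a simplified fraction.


Reference word counts: {'always': 1, 'dances': 4, 'house': 1, 'runs': 1, 'this': 1}
Checking each candidate word (with clipping):
  'this' -> in reference (ref count 1, used 1/1) -> match (matches: 1)
  'always' -> in reference (ref count 1, used 1/1) -> match (matches: 2)
  'house' -> in reference (ref count 1, used 1/1) -> match (matches: 3)
  'always' -> ref count 1 already used up (1/1) -> clipped, no match (matches: 3)
  'always' -> ref count 1 already used up (1/1) -> clipped, no match (matches: 3)
  'dances' -> in reference (ref count 4, used 1/4) -> match (matches: 4)
  'this' -> ref count 1 already used up (1/1) -> clipped, no match (matches: 4)
  'runs' -> in reference (ref count 1, used 1/1) -> match (matches: 5)
  'wolf' -> not in reference -> no match (matches: 5)
  'runs' -> ref count 1 already used up (1/1) -> clipped, no match (matches: 5)
Clipped matches: 5, Candidate length: 10
Precision = 5/10 = 1/2

1/2


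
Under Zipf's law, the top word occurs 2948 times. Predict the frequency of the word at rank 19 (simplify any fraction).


Zipf's law: freq(rank) = f1 / rank
f1 = 2948, rank = 19
freq = 2948 / 19
GCD(2948, 19) = 1
Simplified: 2948/19

2948/19


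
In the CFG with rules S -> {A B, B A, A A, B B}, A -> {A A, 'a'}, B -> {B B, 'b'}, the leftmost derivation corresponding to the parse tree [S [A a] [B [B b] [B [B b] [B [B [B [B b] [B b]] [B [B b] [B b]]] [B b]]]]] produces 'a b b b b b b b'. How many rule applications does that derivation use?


Every bracketed nonterminal node [X ...] in the tree is produced by exactly one rule application.
Reading the tree off as a leftmost derivation:
  Step 1: S  =>  A B   (applied S -> A B)
  Step 2: A B  =>  a B   (applied A -> a)
  Step 3: a B  =>  a B B   (applied B -> B B)
  Step 4: a B B  =>  a b B   (applied B -> b)
  Step 5: a b B  =>  a b B B   (applied B -> B B)
  Step 6: a b B B  =>  a b b B   (applied B -> b)
  Step 7: a b b B  =>  a b b B B   (applied B -> B B)
  Step 8: a b b B B  =>  a b b B B B   (applied B -> B B)
  Step 9: a b b B B B  =>  a b b B B B B   (applied B -> B B)
  Step 10: a b b B B B B  =>  a b b b B B B   (applied B -> b)
  Step 11: a b b b B B B  =>  a b b b b B B   (applied B -> b)
  Step 12: a b b b b B B  =>  a b b b b B B B   (applied B -> B B)
  Step 13: a b b b b B B B  =>  a b b b b b B B   (applied B -> b)
  Step 14: a b b b b b B B  =>  a b b b b b b B   (applied B -> b)
  Step 15: a b b b b b b B  =>  a b b b b b b b   (applied B -> b)
Final yield: a b b b b b b b
Total rewrite steps: 15

15


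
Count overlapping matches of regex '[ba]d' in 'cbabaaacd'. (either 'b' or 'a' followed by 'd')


Pattern: [ba]d means either 'b' or 'a' followed by 'd'.
Scanning 'cbabaaacd' position-by-position:
  Pos 0: window 'cb' -> no
  Pos 1: window 'ba' -> no
  Pos 2: window 'ab' -> no
  Pos 3: window 'ba' -> no
  Pos 4: window 'aa' -> no
  Pos 5: window 'aa' -> no
  Pos 6: window 'ac' -> no
  Pos 7: window 'cd' -> no
  Pos 8: window 'd' -> no
Total matches: 0

0


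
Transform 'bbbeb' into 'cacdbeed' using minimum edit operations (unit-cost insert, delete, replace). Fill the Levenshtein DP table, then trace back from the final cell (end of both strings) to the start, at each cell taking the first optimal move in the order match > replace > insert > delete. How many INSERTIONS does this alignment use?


Edit distance = 6. Backtracking from cell (5, 8) with preference match > replace > insert > delete,
then listing the resulting alignment 'bbbeb' -> 'cacdbeed' left to right:
  Step 1: insert 'c' [insertion #1]
  Step 2: insert 'a' [insertion #2]
  Step 3: insert 'c' [insertion #3]
  Step 4: replace b->d
  Step 5: keep 'b'
  Step 6: replace b->e
  Step 7: keep 'e'
  Step 8: replace b->d
Total insertions: 3

3


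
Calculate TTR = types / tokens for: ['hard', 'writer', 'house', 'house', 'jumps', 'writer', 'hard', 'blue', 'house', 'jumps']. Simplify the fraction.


Tokens: 10
Unique types: ('blue', 'hard', 'house', 'jumps', 'writer') = 5
TTR = 5/10
Simplify: divide both by 5 -> 1/2
TTR = 1/2

1/2


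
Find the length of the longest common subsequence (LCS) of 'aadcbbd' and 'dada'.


DP table for LCS of 'aadcbbd' and 'dada':
       d  a  d  a
    0  0  0  0  0
  a 0  0  1  1  1
  a 0  0  1  1  2
  d 0  1  1  2  2
  c 0  1  1  2  2
  b 0  1  1  2  2
  b 0  1  1  2  2
  d 0  1  1  2  2
LCS: 'aa'
LCS length = 2

2


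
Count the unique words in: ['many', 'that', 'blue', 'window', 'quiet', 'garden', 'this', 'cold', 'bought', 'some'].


Listing all tokens and tracking unique types:
  Token 1: 'many' -> NEW (unique so far: 1)
  Token 2: 'that' -> NEW (unique so far: 2)
  Token 3: 'blue' -> NEW (unique so far: 3)
  Token 4: 'window' -> NEW (unique so far: 4)
  Token 5: 'quiet' -> NEW (unique so far: 5)
  Token 6: 'garden' -> NEW (unique so far: 6)
  Token 7: 'this' -> NEW (unique so far: 7)
  Token 8: 'cold' -> NEW (unique so far: 8)
  Token 9: 'bought' -> NEW (unique so far: 9)
  Token 10: 'some' -> NEW (unique so far: 10)
Unique types: ('blue', 'bought', 'cold', 'garden', 'many', 'quiet', 'some', 'that', 'this', 'window')
Vocabulary size: 10

10


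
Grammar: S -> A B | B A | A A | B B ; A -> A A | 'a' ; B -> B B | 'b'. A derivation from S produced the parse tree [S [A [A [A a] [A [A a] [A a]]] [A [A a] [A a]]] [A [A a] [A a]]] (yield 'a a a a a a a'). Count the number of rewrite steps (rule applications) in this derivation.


Every bracketed nonterminal node [X ...] in the tree is produced by exactly one rule application.
Reading the tree off as a leftmost derivation:
  Step 1: S  =>  A A   (applied S -> A A)
  Step 2: A A  =>  A A A   (applied A -> A A)
  Step 3: A A A  =>  A A A A   (applied A -> A A)
  Step 4: A A A A  =>  a A A A   (applied A -> a)
  Step 5: a A A A  =>  a A A A A   (applied A -> A A)
  Step 6: a A A A A  =>  a a A A A   (applied A -> a)
  Step 7: a a A A A  =>  a a a A A   (applied A -> a)
  Step 8: a a a A A  =>  a a a A A A   (applied A -> A A)
  Step 9: a a a A A A  =>  a a a a A A   (applied A -> a)
  Step 10: a a a a A A  =>  a a a a a A   (applied A -> a)
  Step 11: a a a a a A  =>  a a a a a A A   (applied A -> A A)
  Step 12: a a a a a A A  =>  a a a a a a A   (applied A -> a)
  Step 13: a a a a a a A  =>  a a a a a a a   (applied A -> a)
Final yield: a a a a a a a
Total rewrite steps: 13

13


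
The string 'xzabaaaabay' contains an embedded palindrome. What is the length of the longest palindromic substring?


Scanning 'xzabaaaabay' for palindromic substrings.
Substring at positions 2-9: 'abaaaaba'.
Check: reverse('abaaaaba') = 'abaaaaba' -> palindrome confirmed.
Neighbouring characters ('z' / 'y') break symmetry, so it cannot extend further.
No longer palindromic substring exists; longest length = 8

8


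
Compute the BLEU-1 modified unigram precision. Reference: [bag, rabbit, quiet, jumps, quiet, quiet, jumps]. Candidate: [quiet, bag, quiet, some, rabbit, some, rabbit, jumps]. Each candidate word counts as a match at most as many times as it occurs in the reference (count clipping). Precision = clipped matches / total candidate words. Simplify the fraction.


Reference word counts: {'bag': 1, 'jumps': 2, 'quiet': 3, 'rabbit': 1}
Checking each candidate word (with clipping):
  'quiet' -> in reference (ref count 3, used 1/3) -> match (matches: 1)
  'bag' -> in reference (ref count 1, used 1/1) -> match (matches: 2)
  'quiet' -> in reference (ref count 3, used 2/3) -> match (matches: 3)
  'some' -> not in reference -> no match (matches: 3)
  'rabbit' -> in reference (ref count 1, used 1/1) -> match (matches: 4)
  'some' -> not in reference -> no match (matches: 4)
  'rabbit' -> ref count 1 already used up (1/1) -> clipped, no match (matches: 4)
  'jumps' -> in reference (ref count 2, used 1/2) -> match (matches: 5)
Clipped matches: 5, Candidate length: 8
Precision = 5/8

5/8


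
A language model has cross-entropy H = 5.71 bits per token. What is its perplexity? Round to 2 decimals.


Perplexity formula: PP = 2^H
H = 5.71
PP = 2^5.71
Decompose: 2^5.71 = 2^5 * 2^0.71
2^5 = 32, 2^0.71 ~ 1.6358041
PP ~ 32 * 1.6358041 = 52.3457312
Rounded to 2 decimals: 52.35

52.35


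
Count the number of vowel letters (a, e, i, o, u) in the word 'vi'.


Scanning each character of 'vi':
  Position 1: 'v' -> consonant (running count: 0)
  Position 2: 'i' -> vowel (running count: 1)
Total vowels: 1

1


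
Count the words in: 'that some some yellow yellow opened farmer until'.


Counting words by splitting on spaces:
  Word 1: 'that'
  Word 2: 'some'
  Word 3: 'some'
  Word 4: 'yellow'
  Word 5: 'yellow'
  Word 6: 'opened'
  Word 7: 'farmer'
  Word 8: 'until'
Total words: 8

8


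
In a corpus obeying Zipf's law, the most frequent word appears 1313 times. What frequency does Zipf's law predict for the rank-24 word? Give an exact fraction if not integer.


Zipf's law: freq(rank) = f1 / rank
f1 = 1313, rank = 24
freq = 1313 / 24
GCD(1313, 24) = 1
Simplified: 1313/24

1313/24


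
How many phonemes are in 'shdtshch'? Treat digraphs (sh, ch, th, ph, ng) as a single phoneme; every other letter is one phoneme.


Parsing 'shdtshch' greedily, digraphs first:
  'sh' -> digraph (1 consonant phoneme) (phonemes so far: 1)
  'd' -> consonant phoneme (phonemes so far: 2)
  't' -> consonant phoneme (phonemes so far: 3)
  'sh' -> digraph (1 consonant phoneme) (phonemes so far: 4)
  'ch' -> digraph (1 consonant phoneme) (phonemes so far: 5)
Total phonemes: 5

5


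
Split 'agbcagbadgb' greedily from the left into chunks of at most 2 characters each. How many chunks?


'agbcagbadgb' has 11 characters.
Chunking with max size 2:
  Chunk 1: 'ag' (positions 0-1)
  Chunk 2: 'bc' (positions 2-3)
  Chunk 3: 'ag' (positions 4-5)
  Chunk 4: 'ba' (positions 6-7)
  Chunk 5: 'dg' (positions 8-9)
  Chunk 6: 'b' (positions 10-10)
Total chunks: ceil(11 / 2) = 6

6


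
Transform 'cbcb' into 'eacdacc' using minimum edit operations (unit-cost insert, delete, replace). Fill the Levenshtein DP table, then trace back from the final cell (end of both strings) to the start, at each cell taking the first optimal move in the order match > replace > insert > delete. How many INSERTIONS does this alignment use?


Edit distance = 5. Backtracking from cell (4, 7) with preference match > replace > insert > delete,
then listing the resulting alignment 'cbcb' -> 'eacdacc' left to right:
  Step 1: insert 'e' [insertion #1]
  Step 2: insert 'a' [insertion #2]
  Step 3: keep 'c'
  Step 4: insert 'd' [insertion #3]
  Step 5: replace b->a
  Step 6: keep 'c'
  Step 7: replace b->c
Total insertions: 3

3


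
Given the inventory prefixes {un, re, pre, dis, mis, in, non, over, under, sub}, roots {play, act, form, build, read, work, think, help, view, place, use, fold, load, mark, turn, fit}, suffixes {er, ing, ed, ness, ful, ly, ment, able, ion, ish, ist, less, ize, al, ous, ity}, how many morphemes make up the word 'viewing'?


Segmenting 'viewing' against the inventory:
  'view' -> root (morpheme 1)
  'ing' -> suffix (morpheme 2)
Total morphemes: 2

2


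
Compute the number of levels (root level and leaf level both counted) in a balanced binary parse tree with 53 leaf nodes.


In a balanced binary tree with n leaves the deepest leaf is ceil(log2(n)) edges below the root,
so counting node levels inclusive of root and leaves gives ceil(log2(n)) + 1 levels.
log2(53) = 5.7279
ceil(5.7279) = 6
levels = 6 + 1 = 7

7


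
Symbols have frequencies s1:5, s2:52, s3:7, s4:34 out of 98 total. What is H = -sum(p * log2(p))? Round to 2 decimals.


Computing entropy H = -sum(p_i * log2(p_i)):
  s1: p = 5/98 = 0.0510, -p*log2(p) = 0.2190
  s2: p = 52/98 = 0.5306, -p*log2(p) = 0.4851
  s3: p = 7/98 = 0.0714, -p*log2(p) = 0.2720
  s4: p = 34/98 = 0.3469, -p*log2(p) = 0.5299
H = sum of terms = 1.5060
Rounded to 2 decimals: 1.51

1.51


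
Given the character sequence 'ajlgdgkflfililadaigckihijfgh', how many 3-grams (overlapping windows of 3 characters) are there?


String 'ajlgdgkflfililadaigckihijfgh' has length L = 28.
Number of overlapping n-grams = L - n + 1
Substituting: 28 - 3 + 1 = 26

26


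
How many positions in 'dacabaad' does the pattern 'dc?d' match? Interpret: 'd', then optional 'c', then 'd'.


Pattern: dc?d means 'd', then optional 'c', then 'd'.
Scanning 'dacabaad' position-by-position:
  Pos 0: window 'dac' -> no
  Pos 1: window 'aca' -> no
  Pos 2: window 'cab' -> no
  Pos 3: window 'aba' -> no
  Pos 4: window 'baa' -> no
  Pos 5: window 'aad' -> no
  Pos 6: window 'ad' -> no
  Pos 7: window 'd' -> no
Total matches: 0

0


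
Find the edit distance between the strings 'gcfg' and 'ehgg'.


Building DP table for s1='gcfg' (len 4) and s2='ehgg' (len 4):
       e  h  g  g
    0  1  2  3  4
  g 1  1  2  2  3
  c 2  2  2  3  3
  f 3  3  3  3  4
  g 4  4  4  3  3
Edit distance = dp[4][4] = 3

3


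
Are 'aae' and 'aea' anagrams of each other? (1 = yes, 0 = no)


Sort characters of 'aae': 'aae'
Sort characters of 'aea': 'aae'
Sorted forms match -> they ARE anagrams
Result: 1

1


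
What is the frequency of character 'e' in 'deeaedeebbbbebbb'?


Scanning 'deeaedeebbbbebbb' for 'e':
  Position 1: 'e' -> MATCH (count: 1)
  Position 2: 'e' -> MATCH (count: 2)
  Position 4: 'e' -> MATCH (count: 3)
  Position 6: 'e' -> MATCH (count: 4)
  Position 7: 'e' -> MATCH (count: 5)
  Position 12: 'e' -> MATCH (count: 6)
Total occurrences of 'e': 6

6


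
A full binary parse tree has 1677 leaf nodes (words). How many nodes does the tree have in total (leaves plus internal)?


Leaf nodes (terminals): 1677
Internal nodes = n - 1 = 1677 - 1 = 1676
Total = leaves + internal = 1677 + 1676 = 3353

3353


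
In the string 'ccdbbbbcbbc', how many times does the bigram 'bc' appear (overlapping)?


Scanning 'ccdbbbbcbbc' for bigram 'bc':
  Position 0: 'cc' -> no
  Position 1: 'cd' -> no
  Position 2: 'db' -> no
  Position 3: 'bb' -> no
  Position 4: 'bb' -> no
  Position 5: 'bb' -> no
  Position 6: 'bc' -> MATCH
  Position 7: 'cb' -> no
  Position 8: 'bb' -> no
  Position 9: 'bc' -> MATCH
Total matches: 2

2


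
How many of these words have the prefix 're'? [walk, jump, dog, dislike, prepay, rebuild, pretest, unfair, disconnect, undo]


Checking each word for prefix 're':
  'walk' -> no (count: 0)
  'jump' -> no (count: 0)
  'dog' -> no (count: 0)
  'dislike' -> no (count: 0)
  'prepay' -> no (count: 0)
  'rebuild' -> YES, starts with 're' (count: 1)
  'pretest' -> no (count: 1)
  'unfair' -> no (count: 1)
  'disconnect' -> no (count: 1)
  'undo' -> no (count: 1)
Total with prefix 're': 1

1


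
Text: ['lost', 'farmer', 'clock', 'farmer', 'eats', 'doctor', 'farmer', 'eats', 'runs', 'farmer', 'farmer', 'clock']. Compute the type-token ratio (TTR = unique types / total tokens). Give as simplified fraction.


Tokens: 12
Unique types: ('clock', 'doctor', 'eats', 'farmer', 'lost', 'runs') = 6
TTR = 6/12
Simplify: divide both by 6 -> 1/2
TTR = 1/2

1/2


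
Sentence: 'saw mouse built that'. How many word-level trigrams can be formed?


Word trigrams from [4] words:
  Trigram 1: (saw mouse built)
  Trigram 2: (mouse built that)
Total word trigrams: 4 - 2 = 2

2


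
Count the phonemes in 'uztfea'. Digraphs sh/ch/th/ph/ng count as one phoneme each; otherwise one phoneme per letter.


Parsing 'uztfea' greedily, digraphs first:
  'u' -> vowel phoneme (phonemes so far: 1)
  'z' -> consonant phoneme (phonemes so far: 2)
  't' -> consonant phoneme (phonemes so far: 3)
  'f' -> consonant phoneme (phonemes so far: 4)
  'e' -> vowel phoneme (phonemes so far: 5)
  'a' -> vowel phoneme (phonemes so far: 6)
Total phonemes: 6

6


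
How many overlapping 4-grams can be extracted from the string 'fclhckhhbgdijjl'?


String 'fclhckhhbgdijjl' has length L = 15.
Number of overlapping n-grams = L - n + 1
Substituting: 15 - 4 + 1 = 12

12


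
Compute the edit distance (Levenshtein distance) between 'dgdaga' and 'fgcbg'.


Building DP table for s1='dgdaga' (len 6) and s2='fgcbg' (len 5):
       f  g  c  b  g
    0  1  2  3  4  5
  d 1  1  2  3  4  5
  g 2  2  1  2  3  4
  d 3  3  2  2  3  4
  a 4  4  3  3  3  4
  g 5  5  4  4  4  3
  a 6  6  5  5  5  4
Edit distance = dp[6][5] = 4

4


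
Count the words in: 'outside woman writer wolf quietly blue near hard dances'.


Counting words by splitting on spaces:
  Word 1: 'outside'
  Word 2: 'woman'
  Word 3: 'writer'
  Word 4: 'wolf'
  Word 5: 'quietly'
  Word 6: 'blue'
  Word 7: 'near'
  Word 8: 'hard'
  Word 9: 'dances'
Total words: 9

9


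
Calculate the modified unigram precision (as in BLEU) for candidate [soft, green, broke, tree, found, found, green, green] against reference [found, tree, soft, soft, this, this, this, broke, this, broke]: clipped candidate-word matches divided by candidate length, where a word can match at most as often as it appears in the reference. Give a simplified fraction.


Reference word counts: {'broke': 2, 'found': 1, 'soft': 2, 'this': 4, 'tree': 1}
Checking each candidate word (with clipping):
  'soft' -> in reference (ref count 2, used 1/2) -> match (matches: 1)
  'green' -> not in reference -> no match (matches: 1)
  'broke' -> in reference (ref count 2, used 1/2) -> match (matches: 2)
  'tree' -> in reference (ref count 1, used 1/1) -> match (matches: 3)
  'found' -> in reference (ref count 1, used 1/1) -> match (matches: 4)
  'found' -> ref count 1 already used up (1/1) -> clipped, no match (matches: 4)
  'green' -> not in reference -> no match (matches: 4)
  'green' -> not in reference -> no match (matches: 4)
Clipped matches: 4, Candidate length: 8
Precision = 4/8 = 1/2

1/2


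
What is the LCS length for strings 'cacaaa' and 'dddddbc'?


DP table for LCS of 'cacaaa' and 'dddddbc':
       d  d  d  d  d  b  c
    0  0  0  0  0  0  0  0
  c 0  0  0  0  0  0  0  1
  a 0  0  0  0  0  0  0  1
  c 0  0  0  0  0  0  0  1
  a 0  0  0  0  0  0  0  1
  a 0  0  0  0  0  0  0  1
  a 0  0  0  0  0  0  0  1
LCS: 'c'
LCS length = 1

1


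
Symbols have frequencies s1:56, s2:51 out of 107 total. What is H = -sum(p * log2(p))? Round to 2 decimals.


Computing entropy H = -sum(p_i * log2(p_i)):
  s1: p = 56/107 = 0.5234, -p*log2(p) = 0.4889
  s2: p = 51/107 = 0.4766, -p*log2(p) = 0.5095
H = sum of terms = 0.9984
Rounded to 2 decimals: 1.00

1.00


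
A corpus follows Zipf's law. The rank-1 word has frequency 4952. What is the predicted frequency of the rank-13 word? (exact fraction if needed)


Zipf's law: freq(rank) = f1 / rank
f1 = 4952, rank = 13
freq = 4952 / 13
GCD(4952, 13) = 1
Simplified: 4952/13

4952/13


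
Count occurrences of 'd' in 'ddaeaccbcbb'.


Scanning 'ddaeaccbcbb' for 'd':
  Position 0: 'd' -> MATCH (count: 1)
  Position 1: 'd' -> MATCH (count: 2)
Total occurrences of 'd': 2

2


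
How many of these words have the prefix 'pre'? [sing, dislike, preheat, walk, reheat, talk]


Checking each word for prefix 'pre':
  'sing' -> no (count: 0)
  'dislike' -> no (count: 0)
  'preheat' -> YES, starts with 'pre' (count: 1)
  'walk' -> no (count: 1)
  'reheat' -> no (count: 1)
  'talk' -> no (count: 1)
Total with prefix 'pre': 1

1


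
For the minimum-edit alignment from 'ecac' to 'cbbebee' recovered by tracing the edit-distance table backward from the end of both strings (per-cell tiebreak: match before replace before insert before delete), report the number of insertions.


Edit distance = 6. Backtracking from cell (4, 7) with preference match > replace > insert > delete,
then listing the resulting alignment 'ecac' -> 'cbbebee' left to right:
  Step 1: insert 'c' [insertion #1]
  Step 2: insert 'b' [insertion #2]
  Step 3: insert 'b' [insertion #3]
  Step 4: keep 'e'
  Step 5: replace c->b
  Step 6: replace a->e
  Step 7: replace c->e
Total insertions: 3

3


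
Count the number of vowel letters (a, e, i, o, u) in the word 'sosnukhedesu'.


Scanning each character of 'sosnukhedesu':
  Position 1: 's' -> consonant (running count: 0)
  Position 2: 'o' -> vowel (running count: 1)
  Position 3: 's' -> consonant (running count: 1)
  Position 4: 'n' -> consonant (running count: 1)
  Position 5: 'u' -> vowel (running count: 2)
  Position 6: 'k' -> consonant (running count: 2)
  Position 7: 'h' -> consonant (running count: 2)
  Position 8: 'e' -> vowel (running count: 3)
  Position 9: 'd' -> consonant (running count: 3)
  Position 10: 'e' -> vowel (running count: 4)
  Position 11: 's' -> consonant (running count: 4)
  Position 12: 'u' -> vowel (running count: 5)
Total vowels: 5

5


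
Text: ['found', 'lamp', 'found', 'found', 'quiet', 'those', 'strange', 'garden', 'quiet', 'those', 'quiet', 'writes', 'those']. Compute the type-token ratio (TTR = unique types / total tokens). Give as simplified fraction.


Tokens: 13
Unique types: ('found', 'garden', 'lamp', 'quiet', 'strange', 'those', 'writes') = 7
TTR = 7/13
Already in lowest terms.

7/13


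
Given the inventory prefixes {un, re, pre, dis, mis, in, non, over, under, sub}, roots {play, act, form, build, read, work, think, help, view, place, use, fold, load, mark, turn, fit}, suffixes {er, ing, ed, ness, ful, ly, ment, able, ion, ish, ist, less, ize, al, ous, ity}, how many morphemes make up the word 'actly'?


Segmenting 'actly' against the inventory:
  'act' -> root (morpheme 1)
  'ly' -> suffix (morpheme 2)
Total morphemes: 2

2


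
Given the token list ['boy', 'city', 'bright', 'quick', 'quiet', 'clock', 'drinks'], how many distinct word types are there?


Listing all tokens and tracking unique types:
  Token 1: 'boy' -> NEW (unique so far: 1)
  Token 2: 'city' -> NEW (unique so far: 2)
  Token 3: 'bright' -> NEW (unique so far: 3)
  Token 4: 'quick' -> NEW (unique so far: 4)
  Token 5: 'quiet' -> NEW (unique so far: 5)
  Token 6: 'clock' -> NEW (unique so far: 6)
  Token 7: 'drinks' -> NEW (unique so far: 7)
Unique types: ('boy', 'bright', 'city', 'clock', 'drinks', 'quick', 'quiet')
Vocabulary size: 7

7


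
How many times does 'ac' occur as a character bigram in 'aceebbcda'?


Scanning 'aceebbcda' for bigram 'ac':
  Position 0: 'ac' -> MATCH
  Position 1: 'ce' -> no
  Position 2: 'ee' -> no
  Position 3: 'eb' -> no
  Position 4: 'bb' -> no
  Position 5: 'bc' -> no
  Position 6: 'cd' -> no
  Position 7: 'da' -> no
Total matches: 1

1


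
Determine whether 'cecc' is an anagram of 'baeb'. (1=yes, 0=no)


Sort characters of 'cecc': 'ccce'
Sort characters of 'baeb': 'abbe'
Sorted forms differ -> they are NOT anagrams
Result: 0

0


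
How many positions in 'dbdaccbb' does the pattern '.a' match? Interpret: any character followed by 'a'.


Pattern: .a means any character followed by 'a'.
Scanning 'dbdaccbb' position-by-position:
  Pos 0: window 'db' -> no
  Pos 1: window 'bd' -> no
  Pos 2: window 'da' -> MATCH
  Pos 3: window 'ac' -> no
  Pos 4: window 'cc' -> no
  Pos 5: window 'cb' -> no
  Pos 6: window 'bb' -> no
  Pos 7: window 'b' -> no
Total matches: 1

1


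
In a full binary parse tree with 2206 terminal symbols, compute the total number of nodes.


Leaf nodes (terminals): 2206
Internal nodes = n - 1 = 2206 - 1 = 2205
Total = leaves + internal = 2206 + 2205 = 4411

4411


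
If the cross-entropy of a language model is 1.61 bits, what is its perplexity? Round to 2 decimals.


Perplexity formula: PP = 2^H
H = 1.61
PP = 2^1.61
Decompose: 2^1.61 = 2^1 * 2^0.61
2^1 = 2, 2^0.61 ~ 1.5262592
PP ~ 2 * 1.5262592 = 3.0525184
Rounded to 2 decimals: 3.05

3.05


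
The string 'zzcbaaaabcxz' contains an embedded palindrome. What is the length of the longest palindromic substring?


Scanning 'zzcbaaaabcxz' for palindromic substrings.
Substring at positions 2-9: 'cbaaaabc'.
Check: reverse('cbaaaabc') = 'cbaaaabc' -> palindrome confirmed.
Neighbouring characters ('z' / 'x') break symmetry, so it cannot extend further.
No longer palindromic substring exists; longest length = 8

8


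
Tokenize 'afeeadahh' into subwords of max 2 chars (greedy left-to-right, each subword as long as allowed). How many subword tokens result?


'afeeadahh' has 9 characters.
Chunking with max size 2:
  Chunk 1: 'af' (positions 0-1)
  Chunk 2: 'ee' (positions 2-3)
  Chunk 3: 'ad' (positions 4-5)
  Chunk 4: 'ah' (positions 6-7)
  Chunk 5: 'h' (positions 8-8)
Total chunks: ceil(9 / 2) = 5

5


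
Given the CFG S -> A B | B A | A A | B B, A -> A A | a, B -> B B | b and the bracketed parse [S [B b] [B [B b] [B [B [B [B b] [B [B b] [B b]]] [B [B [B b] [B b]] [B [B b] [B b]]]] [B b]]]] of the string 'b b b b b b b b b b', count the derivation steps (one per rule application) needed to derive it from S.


Every bracketed nonterminal node [X ...] in the tree is produced by exactly one rule application.
Reading the tree off as a leftmost derivation:
  Step 1: S  =>  B B   (applied S -> B B)
  Step 2: B B  =>  b B   (applied B -> b)
  Step 3: b B  =>  b B B   (applied B -> B B)
  Step 4: b B B  =>  b b B   (applied B -> b)
  Step 5: b b B  =>  b b B B   (applied B -> B B)
  Step 6: b b B B  =>  b b B B B   (applied B -> B B)
  Step 7: b b B B B  =>  b b B B B B   (applied B -> B B)
  Step 8: b b B B B B  =>  b b b B B B   (applied B -> b)
  Step 9: b b b B B B  =>  b b b B B B B   (applied B -> B B)
  Step 10: b b b B B B B  =>  b b b b B B B   (applied B -> b)
  Step 11: b b b b B B B  =>  b b b b b B B   (applied B -> b)
  Step 12: b b b b b B B  =>  b b b b b B B B   (applied B -> B B)
  Step 13: b b b b b B B B  =>  b b b b b B B B B   (applied B -> B B)
  Step 14: b b b b b B B B B  =>  b b b b b b B B B   (applied B -> b)
  Step 15: b b b b b b B B B  =>  b b b b b b b B B   (applied B -> b)
  Step 16: b b b b b b b B B  =>  b b b b b b b B B B   (applied B -> B B)
  Step 17: b b b b b b b B B B  =>  b b b b b b b b B B   (applied B -> b)
  Step 18: b b b b b b b b B B  =>  b b b b b b b b b B   (applied B -> b)
  Step 19: b b b b b b b b b B  =>  b b b b b b b b b b   (applied B -> b)
Final yield: b b b b b b b b b b
Total rewrite steps: 19

19


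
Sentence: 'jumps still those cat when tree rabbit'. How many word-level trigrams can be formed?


Word trigrams from [7] words:
  Trigram 1: (jumps still those)
  Trigram 2: (still those cat)
  Trigram 3: (those cat when)
  Trigram 4: (cat when tree)
  Trigram 5: (when tree rabbit)
Total word trigrams: 7 - 2 = 5

5


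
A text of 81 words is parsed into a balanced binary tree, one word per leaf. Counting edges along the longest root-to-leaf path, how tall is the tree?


In a balanced binary tree with n leaves the deepest leaf is ceil(log2(n)) edges below the root.
log2(81) = 6.3399
ceil(6.3399) = 7
height (edges) = 7

7


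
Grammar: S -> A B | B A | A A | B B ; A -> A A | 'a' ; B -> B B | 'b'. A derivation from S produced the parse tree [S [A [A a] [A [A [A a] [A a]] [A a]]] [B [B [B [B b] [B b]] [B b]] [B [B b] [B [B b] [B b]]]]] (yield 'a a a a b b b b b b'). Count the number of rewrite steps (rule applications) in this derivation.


Every bracketed nonterminal node [X ...] in the tree is produced by exactly one rule application.
Reading the tree off as a leftmost derivation:
  Step 1: S  =>  A B   (applied S -> A B)
  Step 2: A B  =>  A A B   (applied A -> A A)
  Step 3: A A B  =>  a A B   (applied A -> a)
  Step 4: a A B  =>  a A A B   (applied A -> A A)
  Step 5: a A A B  =>  a A A A B   (applied A -> A A)
  Step 6: a A A A B  =>  a a A A B   (applied A -> a)
  Step 7: a a A A B  =>  a a a A B   (applied A -> a)
  Step 8: a a a A B  =>  a a a a B   (applied A -> a)
  Step 9: a a a a B  =>  a a a a B B   (applied B -> B B)
  Step 10: a a a a B B  =>  a a a a B B B   (applied B -> B B)
  Step 11: a a a a B B B  =>  a a a a B B B B   (applied B -> B B)
  Step 12: a a a a B B B B  =>  a a a a b B B B   (applied B -> b)
  Step 13: a a a a b B B B  =>  a a a a b b B B   (applied B -> b)
  Step 14: a a a a b b B B  =>  a a a a b b b B   (applied B -> b)
  Step 15: a a a a b b b B  =>  a a a a b b b B B   (applied B -> B B)
  Step 16: a a a a b b b B B  =>  a a a a b b b b B   (applied B -> b)
  Step 17: a a a a b b b b B  =>  a a a a b b b b B B   (applied B -> B B)
  Step 18: a a a a b b b b B B  =>  a a a a b b b b b B   (applied B -> b)
  Step 19: a a a a b b b b b B  =>  a a a a b b b b b b   (applied B -> b)
Final yield: a a a a b b b b b b
Total rewrite steps: 19

19


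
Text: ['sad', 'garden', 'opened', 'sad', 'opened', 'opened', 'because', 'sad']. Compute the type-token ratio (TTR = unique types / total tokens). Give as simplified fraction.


Tokens: 8
Unique types: ('because', 'garden', 'opened', 'sad') = 4
TTR = 4/8
Simplify: divide both by 4 -> 1/2
TTR = 1/2

1/2


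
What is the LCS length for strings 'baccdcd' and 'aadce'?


DP table for LCS of 'baccdcd' and 'aadce':
       a  a  d  c  e
    0  0  0  0  0  0
  b 0  0  0  0  0  0
  a 0  1  1  1  1  1
  c 0  1  1  1  2  2
  c 0  1  1  1  2  2
  d 0  1  1  2  2  2
  c 0  1  1  2  3  3
  d 0  1  1  2  3  3
LCS: 'adc'
LCS length = 3

3


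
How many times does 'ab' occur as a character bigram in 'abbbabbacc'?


Scanning 'abbbabbacc' for bigram 'ab':
  Position 0: 'ab' -> MATCH
  Position 1: 'bb' -> no
  Position 2: 'bb' -> no
  Position 3: 'ba' -> no
  Position 4: 'ab' -> MATCH
  Position 5: 'bb' -> no
  Position 6: 'ba' -> no
  Position 7: 'ac' -> no
  Position 8: 'cc' -> no
Total matches: 2

2


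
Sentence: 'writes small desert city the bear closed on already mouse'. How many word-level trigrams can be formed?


Word trigrams from [10] words:
  Trigram 1: (writes small desert)
  Trigram 2: (small desert city)
  Trigram 3: (desert city the)
  Trigram 4: (city the bear)
  Trigram 5: (the bear closed)
  Trigram 6: (bear closed on)
  Trigram 7: (closed on already)
  Trigram 8: (on already mouse)
Total word trigrams: 10 - 2 = 8

8


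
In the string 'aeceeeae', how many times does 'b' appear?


Scanning 'aeceeeae' for 'b':
  No matches found.
Total occurrences of 'b': 0

0


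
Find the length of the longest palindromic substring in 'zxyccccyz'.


Scanning 'zxyccccyz' for palindromic substrings.
Substring at positions 2-7: 'yccccy'.
Check: reverse('yccccy') = 'yccccy' -> palindrome confirmed.
Neighbouring characters ('x' / 'z') break symmetry, so it cannot extend further.
No longer palindromic substring exists; longest length = 6

6


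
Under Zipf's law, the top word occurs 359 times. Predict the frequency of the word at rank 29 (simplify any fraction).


Zipf's law: freq(rank) = f1 / rank
f1 = 359, rank = 29
freq = 359 / 29
GCD(359, 29) = 1
Simplified: 359/29

359/29


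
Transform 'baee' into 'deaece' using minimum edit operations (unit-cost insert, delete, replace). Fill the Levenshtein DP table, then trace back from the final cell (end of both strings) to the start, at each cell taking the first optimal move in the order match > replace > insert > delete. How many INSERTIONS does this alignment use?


Edit distance = 3. Backtracking from cell (4, 6) with preference match > replace > insert > delete,
then listing the resulting alignment 'baee' -> 'deaece' left to right:
  Step 1: insert 'd' [insertion #1]
  Step 2: replace b->e
  Step 3: keep 'a'
  Step 4: keep 'e'
  Step 5: insert 'c' [insertion #2]
  Step 6: keep 'e'
Total insertions: 2

2


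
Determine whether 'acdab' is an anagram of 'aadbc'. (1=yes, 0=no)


Sort characters of 'acdab': 'aabcd'
Sort characters of 'aadbc': 'aabcd'
Sorted forms match -> they ARE anagrams
Result: 1

1


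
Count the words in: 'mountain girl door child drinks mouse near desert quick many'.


Counting words by splitting on spaces:
  Word 1: 'mountain'
  Word 2: 'girl'
  Word 3: 'door'
  Word 4: 'child'
  Word 5: 'drinks'
  Word 6: 'mouse'
  Word 7: 'near'
  Word 8: 'desert'
  Word 9: 'quick'
  Word 10: 'many'
Total words: 10

10


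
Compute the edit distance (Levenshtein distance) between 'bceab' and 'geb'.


Building DP table for s1='bceab' (len 5) and s2='geb' (len 3):
       g  e  b
    0  1  2  3
  b 1  1  2  2
  c 2  2  2  3
  e 3  3  2  3
  a 4  4  3  3
  b 5  5  4  3
Edit distance = dp[5][3] = 3

3


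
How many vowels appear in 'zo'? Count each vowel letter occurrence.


Scanning each character of 'zo':
  Position 1: 'z' -> consonant (running count: 0)
  Position 2: 'o' -> vowel (running count: 1)
Total vowels: 1

1


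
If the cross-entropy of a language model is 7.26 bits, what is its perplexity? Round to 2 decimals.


Perplexity formula: PP = 2^H
H = 7.26
PP = 2^7.26
Decompose: 2^7.26 = 2^7 * 2^0.26
2^7 = 128, 2^0.26 ~ 1.1974787
PP ~ 128 * 1.1974787 = 153.2772736
Rounded to 2 decimals: 153.28

153.28
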